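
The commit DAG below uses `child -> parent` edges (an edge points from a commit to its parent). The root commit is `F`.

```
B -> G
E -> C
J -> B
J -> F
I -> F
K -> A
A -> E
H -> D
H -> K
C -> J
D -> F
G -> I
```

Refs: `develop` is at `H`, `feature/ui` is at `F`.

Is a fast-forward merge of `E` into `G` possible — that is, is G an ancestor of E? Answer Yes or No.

A fast-forward from G to E is possible iff G is an ancestor of E.
Ancestors of E: {B, C, E, F, G, I, J}.
G is among them, so fast-forward is possible.

Yes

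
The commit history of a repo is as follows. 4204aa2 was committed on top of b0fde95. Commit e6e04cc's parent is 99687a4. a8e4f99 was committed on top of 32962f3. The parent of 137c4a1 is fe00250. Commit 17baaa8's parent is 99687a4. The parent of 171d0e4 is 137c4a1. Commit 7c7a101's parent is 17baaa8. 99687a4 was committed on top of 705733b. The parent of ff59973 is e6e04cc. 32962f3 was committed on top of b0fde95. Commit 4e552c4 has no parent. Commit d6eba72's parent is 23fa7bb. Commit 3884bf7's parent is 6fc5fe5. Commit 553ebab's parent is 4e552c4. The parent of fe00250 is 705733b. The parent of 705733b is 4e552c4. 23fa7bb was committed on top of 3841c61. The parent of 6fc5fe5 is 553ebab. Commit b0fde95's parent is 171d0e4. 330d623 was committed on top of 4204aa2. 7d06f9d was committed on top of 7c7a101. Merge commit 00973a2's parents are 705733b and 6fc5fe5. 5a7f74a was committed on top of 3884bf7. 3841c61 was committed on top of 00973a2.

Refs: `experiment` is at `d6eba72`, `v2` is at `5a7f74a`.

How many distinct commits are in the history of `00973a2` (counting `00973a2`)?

Walking parent pointers from 00973a2: reachable set = {00973a2, 4e552c4, 553ebab, 6fc5fe5, 705733b}.
That is 5 commits.

5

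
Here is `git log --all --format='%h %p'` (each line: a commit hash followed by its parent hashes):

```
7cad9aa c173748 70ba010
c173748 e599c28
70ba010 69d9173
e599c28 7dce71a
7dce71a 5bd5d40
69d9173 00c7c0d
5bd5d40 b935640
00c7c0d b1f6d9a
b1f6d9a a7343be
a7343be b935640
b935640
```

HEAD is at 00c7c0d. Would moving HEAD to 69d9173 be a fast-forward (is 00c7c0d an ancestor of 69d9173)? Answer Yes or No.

Yes

A fast-forward from 00c7c0d to 69d9173 is possible iff 00c7c0d is an ancestor of 69d9173.
Ancestors of 69d9173: {00c7c0d, 69d9173, a7343be, b1f6d9a, b935640}.
00c7c0d is among them, so fast-forward is possible.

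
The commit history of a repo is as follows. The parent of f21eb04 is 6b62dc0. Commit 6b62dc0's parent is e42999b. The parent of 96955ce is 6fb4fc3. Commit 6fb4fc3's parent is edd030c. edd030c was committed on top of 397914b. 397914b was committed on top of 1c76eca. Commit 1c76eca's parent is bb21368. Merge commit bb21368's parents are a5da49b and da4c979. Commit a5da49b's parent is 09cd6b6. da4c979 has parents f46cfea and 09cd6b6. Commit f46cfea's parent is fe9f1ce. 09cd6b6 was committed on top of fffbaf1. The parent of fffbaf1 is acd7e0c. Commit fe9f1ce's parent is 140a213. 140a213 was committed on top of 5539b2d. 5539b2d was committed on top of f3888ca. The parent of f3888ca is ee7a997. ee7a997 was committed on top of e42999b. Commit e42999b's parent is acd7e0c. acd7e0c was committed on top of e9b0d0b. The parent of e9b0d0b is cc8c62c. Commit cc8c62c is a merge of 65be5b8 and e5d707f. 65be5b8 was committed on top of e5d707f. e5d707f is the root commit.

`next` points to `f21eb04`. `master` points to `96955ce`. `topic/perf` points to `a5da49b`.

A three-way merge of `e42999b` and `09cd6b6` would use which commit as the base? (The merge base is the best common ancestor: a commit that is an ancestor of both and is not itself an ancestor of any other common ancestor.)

acd7e0c

Ancestors of e42999b: {65be5b8, acd7e0c, cc8c62c, e42999b, e5d707f, e9b0d0b}.
Ancestors of 09cd6b6: {09cd6b6, 65be5b8, acd7e0c, cc8c62c, e5d707f, e9b0d0b, fffbaf1}.
Common ancestors: {65be5b8, acd7e0c, cc8c62c, e5d707f, e9b0d0b}.
Among these, acd7e0c is not an ancestor of any other common ancestor — it is the merge base.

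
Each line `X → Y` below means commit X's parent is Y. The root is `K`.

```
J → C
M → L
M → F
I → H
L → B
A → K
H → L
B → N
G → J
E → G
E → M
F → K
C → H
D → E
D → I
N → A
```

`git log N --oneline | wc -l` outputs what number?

Walking parent pointers from N: reachable set = {A, K, N}.
That is 3 commits.

3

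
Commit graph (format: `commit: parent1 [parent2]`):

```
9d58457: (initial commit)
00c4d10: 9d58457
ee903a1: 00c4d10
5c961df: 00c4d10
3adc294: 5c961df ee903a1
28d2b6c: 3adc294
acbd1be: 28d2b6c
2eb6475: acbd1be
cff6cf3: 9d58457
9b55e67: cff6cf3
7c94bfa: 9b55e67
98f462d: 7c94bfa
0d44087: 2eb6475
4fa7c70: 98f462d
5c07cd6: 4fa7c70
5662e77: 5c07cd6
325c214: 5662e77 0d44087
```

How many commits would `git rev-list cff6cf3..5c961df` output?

2

Reachable from 5c961df: {00c4d10, 5c961df, 9d58457}.
Reachable from cff6cf3: {9d58457, cff6cf3}.
In 5c961df's history but not cff6cf3's: {00c4d10, 5c961df} — 2 commits.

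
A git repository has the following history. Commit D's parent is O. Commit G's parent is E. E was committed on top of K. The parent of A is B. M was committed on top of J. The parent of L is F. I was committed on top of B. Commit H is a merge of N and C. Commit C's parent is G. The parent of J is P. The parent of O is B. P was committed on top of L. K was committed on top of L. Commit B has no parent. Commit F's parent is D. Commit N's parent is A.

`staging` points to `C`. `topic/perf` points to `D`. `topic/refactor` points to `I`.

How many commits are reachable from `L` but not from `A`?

Reachable from L: {B, D, F, L, O}.
Reachable from A: {A, B}.
In L's history but not A's: {D, F, L, O} — 4 commits.

4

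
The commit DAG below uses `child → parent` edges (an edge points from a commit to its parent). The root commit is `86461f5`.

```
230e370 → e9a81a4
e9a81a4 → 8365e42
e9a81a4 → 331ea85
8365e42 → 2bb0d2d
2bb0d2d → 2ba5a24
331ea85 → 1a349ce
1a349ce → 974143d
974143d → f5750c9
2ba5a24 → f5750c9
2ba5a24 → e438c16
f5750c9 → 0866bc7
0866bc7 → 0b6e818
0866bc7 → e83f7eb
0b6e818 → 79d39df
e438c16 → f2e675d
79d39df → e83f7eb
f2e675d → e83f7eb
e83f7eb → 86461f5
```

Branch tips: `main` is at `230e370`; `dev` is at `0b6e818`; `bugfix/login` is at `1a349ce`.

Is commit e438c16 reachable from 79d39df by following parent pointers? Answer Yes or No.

Ancestors of 79d39df: {79d39df, 86461f5, e83f7eb}.
e438c16 is not in that set, so it is not an ancestor of 79d39df.

No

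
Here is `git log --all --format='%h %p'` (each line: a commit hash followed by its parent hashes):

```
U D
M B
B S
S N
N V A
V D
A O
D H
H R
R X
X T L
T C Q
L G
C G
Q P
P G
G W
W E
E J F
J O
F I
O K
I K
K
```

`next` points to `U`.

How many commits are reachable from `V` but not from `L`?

Reachable from V: {C, D, E, F, G, H, I, J, K, L, O, P, Q, R, T, V, W, X}.
Reachable from L: {E, F, G, I, J, K, L, O, W}.
In V's history but not L's: {C, D, H, P, Q, R, T, V, X} — 9 commits.

9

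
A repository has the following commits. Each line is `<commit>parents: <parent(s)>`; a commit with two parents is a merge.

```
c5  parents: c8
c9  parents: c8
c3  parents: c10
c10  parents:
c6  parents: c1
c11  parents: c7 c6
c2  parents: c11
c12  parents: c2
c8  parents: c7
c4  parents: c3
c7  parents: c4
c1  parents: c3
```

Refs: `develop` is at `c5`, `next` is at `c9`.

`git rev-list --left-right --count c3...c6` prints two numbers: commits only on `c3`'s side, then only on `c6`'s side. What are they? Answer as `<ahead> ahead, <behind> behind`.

0 ahead, 2 behind

Reachable from c3: {c10, c3}.
Reachable from c6: {c1, c10, c3, c6}.
Only in c3's history (ahead): {} — 0.
Only in c6's history (behind): {c1, c6} — 2.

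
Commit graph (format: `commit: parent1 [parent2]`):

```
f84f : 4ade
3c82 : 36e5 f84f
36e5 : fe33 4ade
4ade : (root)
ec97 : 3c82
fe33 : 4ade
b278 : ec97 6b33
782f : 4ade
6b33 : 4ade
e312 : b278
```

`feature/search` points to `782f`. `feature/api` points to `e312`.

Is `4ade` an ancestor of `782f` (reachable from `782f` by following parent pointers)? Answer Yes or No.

Yes

Ancestors of 782f (commits reachable by following parents): {4ade, 782f}.
4ade is in that set, so it is an ancestor of 782f.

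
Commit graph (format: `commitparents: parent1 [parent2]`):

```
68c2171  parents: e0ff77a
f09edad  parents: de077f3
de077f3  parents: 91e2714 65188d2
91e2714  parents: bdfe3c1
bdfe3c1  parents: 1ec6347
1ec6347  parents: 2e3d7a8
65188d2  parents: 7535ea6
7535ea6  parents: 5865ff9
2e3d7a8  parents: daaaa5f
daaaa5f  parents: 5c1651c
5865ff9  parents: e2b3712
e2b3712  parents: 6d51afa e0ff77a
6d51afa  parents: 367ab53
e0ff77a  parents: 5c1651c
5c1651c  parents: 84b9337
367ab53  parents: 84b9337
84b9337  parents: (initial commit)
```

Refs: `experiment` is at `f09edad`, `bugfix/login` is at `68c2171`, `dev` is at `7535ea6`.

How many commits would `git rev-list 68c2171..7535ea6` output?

5

Reachable from 7535ea6: {367ab53, 5865ff9, 5c1651c, 6d51afa, 7535ea6, 84b9337, e0ff77a, e2b3712}.
Reachable from 68c2171: {5c1651c, 68c2171, 84b9337, e0ff77a}.
In 7535ea6's history but not 68c2171's: {367ab53, 5865ff9, 6d51afa, 7535ea6, e2b3712} — 5 commits.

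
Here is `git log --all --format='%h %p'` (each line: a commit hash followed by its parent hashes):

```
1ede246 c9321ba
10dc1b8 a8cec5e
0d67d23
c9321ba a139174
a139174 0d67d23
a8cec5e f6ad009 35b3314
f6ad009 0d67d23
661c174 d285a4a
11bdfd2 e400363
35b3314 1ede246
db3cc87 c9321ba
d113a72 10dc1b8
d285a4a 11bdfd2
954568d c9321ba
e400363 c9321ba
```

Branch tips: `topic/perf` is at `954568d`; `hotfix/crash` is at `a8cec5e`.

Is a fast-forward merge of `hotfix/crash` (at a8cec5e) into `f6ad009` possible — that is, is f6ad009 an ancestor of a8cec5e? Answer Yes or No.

A fast-forward from f6ad009 to a8cec5e is possible iff f6ad009 is an ancestor of a8cec5e.
Ancestors of a8cec5e: {0d67d23, 1ede246, 35b3314, a139174, a8cec5e, c9321ba, f6ad009}.
f6ad009 is among them, so fast-forward is possible.

Yes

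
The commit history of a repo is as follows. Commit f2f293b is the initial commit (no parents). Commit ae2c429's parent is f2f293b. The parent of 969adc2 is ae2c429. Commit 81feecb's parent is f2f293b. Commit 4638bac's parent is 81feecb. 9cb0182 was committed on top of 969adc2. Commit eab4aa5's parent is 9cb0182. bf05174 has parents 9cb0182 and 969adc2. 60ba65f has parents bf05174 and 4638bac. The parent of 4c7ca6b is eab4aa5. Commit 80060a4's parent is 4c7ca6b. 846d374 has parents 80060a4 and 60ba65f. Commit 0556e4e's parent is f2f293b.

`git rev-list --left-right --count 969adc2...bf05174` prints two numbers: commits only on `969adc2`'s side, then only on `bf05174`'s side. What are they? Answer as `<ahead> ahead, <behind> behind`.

0 ahead, 2 behind

Reachable from 969adc2: {969adc2, ae2c429, f2f293b}.
Reachable from bf05174: {969adc2, 9cb0182, ae2c429, bf05174, f2f293b}.
Only in 969adc2's history (ahead): {} — 0.
Only in bf05174's history (behind): {9cb0182, bf05174} — 2.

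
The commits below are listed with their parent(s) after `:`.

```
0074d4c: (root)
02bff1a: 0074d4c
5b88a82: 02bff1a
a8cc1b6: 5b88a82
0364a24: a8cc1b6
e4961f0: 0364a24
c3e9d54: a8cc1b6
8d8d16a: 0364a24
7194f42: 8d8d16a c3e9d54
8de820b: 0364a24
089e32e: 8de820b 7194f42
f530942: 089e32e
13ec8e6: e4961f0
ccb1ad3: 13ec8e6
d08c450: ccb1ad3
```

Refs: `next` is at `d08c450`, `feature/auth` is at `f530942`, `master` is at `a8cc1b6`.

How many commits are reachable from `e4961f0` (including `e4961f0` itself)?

6

Walking parent pointers from e4961f0: reachable set = {0074d4c, 02bff1a, 0364a24, 5b88a82, a8cc1b6, e4961f0}.
That is 6 commits.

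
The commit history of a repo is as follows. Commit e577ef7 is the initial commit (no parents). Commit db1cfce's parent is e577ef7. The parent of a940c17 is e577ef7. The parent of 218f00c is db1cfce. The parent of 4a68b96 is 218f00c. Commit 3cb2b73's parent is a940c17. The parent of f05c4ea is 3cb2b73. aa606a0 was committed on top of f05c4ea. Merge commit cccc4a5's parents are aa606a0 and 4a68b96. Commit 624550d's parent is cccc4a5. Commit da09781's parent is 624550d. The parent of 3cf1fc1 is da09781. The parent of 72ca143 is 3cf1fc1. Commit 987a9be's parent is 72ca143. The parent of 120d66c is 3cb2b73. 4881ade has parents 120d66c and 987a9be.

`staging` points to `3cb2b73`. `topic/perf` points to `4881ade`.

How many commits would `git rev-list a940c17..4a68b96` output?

3

Reachable from 4a68b96: {218f00c, 4a68b96, db1cfce, e577ef7}.
Reachable from a940c17: {a940c17, e577ef7}.
In 4a68b96's history but not a940c17's: {218f00c, 4a68b96, db1cfce} — 3 commits.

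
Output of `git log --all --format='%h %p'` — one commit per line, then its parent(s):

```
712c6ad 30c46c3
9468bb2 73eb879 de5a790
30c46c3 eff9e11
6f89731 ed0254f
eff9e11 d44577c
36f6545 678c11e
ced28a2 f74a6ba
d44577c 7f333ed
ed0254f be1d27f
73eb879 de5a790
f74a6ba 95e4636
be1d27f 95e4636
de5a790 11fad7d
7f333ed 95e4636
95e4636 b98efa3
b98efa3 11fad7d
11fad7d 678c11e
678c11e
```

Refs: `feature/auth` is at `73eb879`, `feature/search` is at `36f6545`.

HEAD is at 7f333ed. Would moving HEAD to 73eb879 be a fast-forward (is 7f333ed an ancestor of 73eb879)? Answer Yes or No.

No

A fast-forward from 7f333ed to 73eb879 is possible iff 7f333ed is an ancestor of 73eb879.
Ancestors of 73eb879: {11fad7d, 678c11e, 73eb879, de5a790}.
7f333ed is not among them, so fast-forward is not possible.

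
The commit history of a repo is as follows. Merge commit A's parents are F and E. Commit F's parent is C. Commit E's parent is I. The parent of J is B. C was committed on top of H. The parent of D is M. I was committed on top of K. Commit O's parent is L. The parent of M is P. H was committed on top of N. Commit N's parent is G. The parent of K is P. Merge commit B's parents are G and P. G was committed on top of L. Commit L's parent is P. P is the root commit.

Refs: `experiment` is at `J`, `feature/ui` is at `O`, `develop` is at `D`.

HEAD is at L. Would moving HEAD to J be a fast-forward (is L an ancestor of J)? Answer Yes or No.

Yes

A fast-forward from L to J is possible iff L is an ancestor of J.
Ancestors of J: {B, G, J, L, P}.
L is among them, so fast-forward is possible.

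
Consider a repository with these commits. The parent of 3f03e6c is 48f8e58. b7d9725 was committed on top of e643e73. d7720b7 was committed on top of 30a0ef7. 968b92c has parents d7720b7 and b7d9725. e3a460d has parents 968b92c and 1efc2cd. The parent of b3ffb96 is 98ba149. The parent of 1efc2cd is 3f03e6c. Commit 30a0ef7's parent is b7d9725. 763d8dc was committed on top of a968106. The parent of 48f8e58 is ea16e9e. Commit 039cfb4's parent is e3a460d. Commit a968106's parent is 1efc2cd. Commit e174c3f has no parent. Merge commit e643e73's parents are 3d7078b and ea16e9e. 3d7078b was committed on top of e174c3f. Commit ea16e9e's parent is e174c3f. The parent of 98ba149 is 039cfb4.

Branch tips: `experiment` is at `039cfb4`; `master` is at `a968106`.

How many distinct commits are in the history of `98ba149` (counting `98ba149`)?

Walking parent pointers from 98ba149: reachable set = {039cfb4, 1efc2cd, 30a0ef7, 3d7078b, 3f03e6c, 48f8e58, 968b92c, 98ba149, b7d9725, d7720b7, e174c3f, e3a460d, e643e73, ea16e9e}.
That is 14 commits.

14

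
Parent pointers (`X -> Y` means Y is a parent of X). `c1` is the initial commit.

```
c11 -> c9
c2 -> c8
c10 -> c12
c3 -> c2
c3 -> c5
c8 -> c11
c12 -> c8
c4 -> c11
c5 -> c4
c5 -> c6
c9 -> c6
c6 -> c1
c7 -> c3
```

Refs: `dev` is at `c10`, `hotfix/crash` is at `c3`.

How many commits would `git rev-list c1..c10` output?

6

Reachable from c10: {c1, c10, c11, c12, c6, c8, c9}.
Reachable from c1: {c1}.
In c10's history but not c1's: {c10, c11, c12, c6, c8, c9} — 6 commits.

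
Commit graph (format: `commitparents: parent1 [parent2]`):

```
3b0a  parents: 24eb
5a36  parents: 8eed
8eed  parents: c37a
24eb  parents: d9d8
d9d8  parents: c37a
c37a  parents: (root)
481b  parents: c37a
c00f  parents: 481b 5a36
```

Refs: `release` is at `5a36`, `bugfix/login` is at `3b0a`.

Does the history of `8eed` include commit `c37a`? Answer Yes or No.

Yes

Ancestors of 8eed (commits reachable by following parents): {8eed, c37a}.
c37a is in that set, so it is an ancestor of 8eed.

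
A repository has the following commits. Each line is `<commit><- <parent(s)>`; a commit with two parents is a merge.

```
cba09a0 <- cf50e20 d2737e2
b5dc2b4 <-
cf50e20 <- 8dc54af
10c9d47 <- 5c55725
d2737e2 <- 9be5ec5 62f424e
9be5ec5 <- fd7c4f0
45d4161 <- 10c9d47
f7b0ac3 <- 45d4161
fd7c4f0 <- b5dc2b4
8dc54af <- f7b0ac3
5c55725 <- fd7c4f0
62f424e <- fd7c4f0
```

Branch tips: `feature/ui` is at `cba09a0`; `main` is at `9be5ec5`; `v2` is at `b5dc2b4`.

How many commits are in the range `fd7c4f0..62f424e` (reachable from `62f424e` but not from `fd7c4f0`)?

1

Reachable from 62f424e: {62f424e, b5dc2b4, fd7c4f0}.
Reachable from fd7c4f0: {b5dc2b4, fd7c4f0}.
In 62f424e's history but not fd7c4f0's: {62f424e} — 1 commit.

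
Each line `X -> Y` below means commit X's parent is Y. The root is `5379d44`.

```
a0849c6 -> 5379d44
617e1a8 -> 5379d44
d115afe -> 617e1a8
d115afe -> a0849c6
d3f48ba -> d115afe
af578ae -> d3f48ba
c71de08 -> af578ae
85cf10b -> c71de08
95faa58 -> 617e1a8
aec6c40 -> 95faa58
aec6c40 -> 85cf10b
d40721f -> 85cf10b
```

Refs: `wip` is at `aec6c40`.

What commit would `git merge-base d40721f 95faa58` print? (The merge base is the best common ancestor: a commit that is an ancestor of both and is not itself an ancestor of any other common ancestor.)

617e1a8

Ancestors of d40721f: {5379d44, 617e1a8, 85cf10b, a0849c6, af578ae, c71de08, d115afe, d3f48ba, d40721f}.
Ancestors of 95faa58: {5379d44, 617e1a8, 95faa58}.
Common ancestors: {5379d44, 617e1a8}.
Among these, 617e1a8 is not an ancestor of any other common ancestor — it is the merge base.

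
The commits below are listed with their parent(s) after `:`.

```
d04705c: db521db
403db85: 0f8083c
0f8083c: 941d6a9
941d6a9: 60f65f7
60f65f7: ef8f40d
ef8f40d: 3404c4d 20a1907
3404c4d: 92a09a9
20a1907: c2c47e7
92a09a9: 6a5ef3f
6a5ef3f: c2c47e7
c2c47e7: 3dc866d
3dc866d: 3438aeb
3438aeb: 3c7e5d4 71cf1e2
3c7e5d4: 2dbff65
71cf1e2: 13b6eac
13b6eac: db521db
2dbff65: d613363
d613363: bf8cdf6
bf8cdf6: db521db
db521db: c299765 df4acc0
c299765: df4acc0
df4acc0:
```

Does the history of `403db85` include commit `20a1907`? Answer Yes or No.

Yes

Ancestors of 403db85 (commits reachable by following parents): {0f8083c, 13b6eac, 20a1907, 2dbff65, 3404c4d, 3438aeb, 3c7e5d4, 3dc866d, 403db85, 60f65f7, 6a5ef3f, 71cf1e2, 92a09a9, 941d6a9, bf8cdf6, c299765, c2c47e7, d613363, db521db, df4acc0, ef8f40d}.
20a1907 is in that set, so it is an ancestor of 403db85.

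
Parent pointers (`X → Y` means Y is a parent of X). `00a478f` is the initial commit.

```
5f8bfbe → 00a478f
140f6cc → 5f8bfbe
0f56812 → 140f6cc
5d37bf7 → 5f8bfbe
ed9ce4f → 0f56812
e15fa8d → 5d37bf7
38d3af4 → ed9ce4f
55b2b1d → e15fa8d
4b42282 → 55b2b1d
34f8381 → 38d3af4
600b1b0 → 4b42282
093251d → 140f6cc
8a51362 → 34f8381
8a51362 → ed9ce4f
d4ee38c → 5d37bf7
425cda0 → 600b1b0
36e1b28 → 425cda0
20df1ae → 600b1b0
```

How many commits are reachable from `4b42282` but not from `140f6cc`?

Reachable from 4b42282: {00a478f, 4b42282, 55b2b1d, 5d37bf7, 5f8bfbe, e15fa8d}.
Reachable from 140f6cc: {00a478f, 140f6cc, 5f8bfbe}.
In 4b42282's history but not 140f6cc's: {4b42282, 55b2b1d, 5d37bf7, e15fa8d} — 4 commits.

4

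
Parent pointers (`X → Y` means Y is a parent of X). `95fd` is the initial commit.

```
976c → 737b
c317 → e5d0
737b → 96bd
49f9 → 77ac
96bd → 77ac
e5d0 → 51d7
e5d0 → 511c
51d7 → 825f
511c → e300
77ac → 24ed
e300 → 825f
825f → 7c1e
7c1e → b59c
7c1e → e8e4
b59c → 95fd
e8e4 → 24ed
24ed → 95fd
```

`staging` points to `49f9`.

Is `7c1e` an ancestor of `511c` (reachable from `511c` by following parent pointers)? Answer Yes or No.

Yes

Ancestors of 511c (commits reachable by following parents): {24ed, 511c, 7c1e, 825f, 95fd, b59c, e300, e8e4}.
7c1e is in that set, so it is an ancestor of 511c.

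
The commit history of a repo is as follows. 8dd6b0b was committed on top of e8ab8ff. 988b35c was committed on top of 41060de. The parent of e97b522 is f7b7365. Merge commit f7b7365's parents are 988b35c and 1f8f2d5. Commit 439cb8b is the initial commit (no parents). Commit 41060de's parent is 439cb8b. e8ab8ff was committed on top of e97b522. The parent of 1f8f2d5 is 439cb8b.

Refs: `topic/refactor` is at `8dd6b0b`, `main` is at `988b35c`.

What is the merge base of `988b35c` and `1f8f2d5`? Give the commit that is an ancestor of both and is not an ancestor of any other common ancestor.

439cb8b

Ancestors of 988b35c: {41060de, 439cb8b, 988b35c}.
Ancestors of 1f8f2d5: {1f8f2d5, 439cb8b}.
Common ancestors: {439cb8b}.
The only common ancestor is 439cb8b, so it is the merge base.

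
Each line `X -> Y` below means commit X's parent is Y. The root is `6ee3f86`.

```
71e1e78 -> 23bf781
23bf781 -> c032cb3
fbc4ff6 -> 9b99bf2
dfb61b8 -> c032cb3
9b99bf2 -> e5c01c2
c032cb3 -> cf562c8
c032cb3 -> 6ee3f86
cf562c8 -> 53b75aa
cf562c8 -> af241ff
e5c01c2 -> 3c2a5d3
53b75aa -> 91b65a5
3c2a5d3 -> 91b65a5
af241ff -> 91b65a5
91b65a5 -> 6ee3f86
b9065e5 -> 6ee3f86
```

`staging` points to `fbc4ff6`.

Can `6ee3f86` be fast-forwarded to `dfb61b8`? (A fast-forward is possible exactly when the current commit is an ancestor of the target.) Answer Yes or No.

Yes

A fast-forward from 6ee3f86 to dfb61b8 is possible iff 6ee3f86 is an ancestor of dfb61b8.
Ancestors of dfb61b8: {53b75aa, 6ee3f86, 91b65a5, af241ff, c032cb3, cf562c8, dfb61b8}.
6ee3f86 is among them, so fast-forward is possible.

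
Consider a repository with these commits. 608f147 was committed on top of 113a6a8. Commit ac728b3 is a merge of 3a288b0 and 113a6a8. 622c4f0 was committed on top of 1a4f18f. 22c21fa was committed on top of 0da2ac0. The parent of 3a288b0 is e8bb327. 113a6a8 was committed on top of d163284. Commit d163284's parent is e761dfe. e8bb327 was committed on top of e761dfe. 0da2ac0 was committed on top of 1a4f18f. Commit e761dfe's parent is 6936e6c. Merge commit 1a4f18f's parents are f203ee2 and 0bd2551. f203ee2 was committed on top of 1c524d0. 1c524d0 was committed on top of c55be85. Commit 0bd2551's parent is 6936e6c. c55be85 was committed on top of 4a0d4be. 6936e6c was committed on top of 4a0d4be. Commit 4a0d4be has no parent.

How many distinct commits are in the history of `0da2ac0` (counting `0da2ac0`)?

8

Walking parent pointers from 0da2ac0: reachable set = {0bd2551, 0da2ac0, 1a4f18f, 1c524d0, 4a0d4be, 6936e6c, c55be85, f203ee2}.
That is 8 commits.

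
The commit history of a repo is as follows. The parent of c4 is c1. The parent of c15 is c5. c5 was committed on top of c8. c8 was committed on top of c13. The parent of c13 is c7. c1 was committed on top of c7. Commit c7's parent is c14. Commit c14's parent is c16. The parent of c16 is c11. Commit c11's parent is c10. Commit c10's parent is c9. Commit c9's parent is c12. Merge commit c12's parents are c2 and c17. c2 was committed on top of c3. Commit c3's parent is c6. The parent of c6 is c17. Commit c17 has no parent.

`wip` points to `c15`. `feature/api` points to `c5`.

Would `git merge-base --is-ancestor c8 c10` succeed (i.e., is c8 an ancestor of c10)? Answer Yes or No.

Ancestors of c10: {c10, c12, c17, c2, c3, c6, c9}.
c8 is not in that set, so it is not an ancestor of c10.

No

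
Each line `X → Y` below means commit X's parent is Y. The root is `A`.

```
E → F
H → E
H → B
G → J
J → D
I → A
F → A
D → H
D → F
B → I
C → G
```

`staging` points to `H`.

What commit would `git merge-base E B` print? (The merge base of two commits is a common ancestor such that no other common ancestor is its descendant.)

Ancestors of E: {A, E, F}.
Ancestors of B: {A, B, I}.
Common ancestors: {A}.
The only common ancestor is A, so it is the merge base.

A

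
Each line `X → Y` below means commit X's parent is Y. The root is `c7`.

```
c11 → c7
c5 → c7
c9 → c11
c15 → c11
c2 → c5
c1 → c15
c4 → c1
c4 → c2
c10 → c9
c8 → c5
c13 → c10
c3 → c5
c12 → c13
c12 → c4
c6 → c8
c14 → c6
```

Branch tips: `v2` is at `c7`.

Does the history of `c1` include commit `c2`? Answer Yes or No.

Ancestors of c1: {c1, c11, c15, c7}.
c2 is not in that set, so it is not an ancestor of c1.

No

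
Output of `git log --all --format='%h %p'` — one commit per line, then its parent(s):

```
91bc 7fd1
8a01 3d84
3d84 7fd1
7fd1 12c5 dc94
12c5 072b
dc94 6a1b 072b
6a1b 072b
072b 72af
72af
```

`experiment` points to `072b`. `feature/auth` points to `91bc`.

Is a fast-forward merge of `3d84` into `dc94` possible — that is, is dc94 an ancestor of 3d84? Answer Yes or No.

Yes

A fast-forward from dc94 to 3d84 is possible iff dc94 is an ancestor of 3d84.
Ancestors of 3d84: {072b, 12c5, 3d84, 6a1b, 72af, 7fd1, dc94}.
dc94 is among them, so fast-forward is possible.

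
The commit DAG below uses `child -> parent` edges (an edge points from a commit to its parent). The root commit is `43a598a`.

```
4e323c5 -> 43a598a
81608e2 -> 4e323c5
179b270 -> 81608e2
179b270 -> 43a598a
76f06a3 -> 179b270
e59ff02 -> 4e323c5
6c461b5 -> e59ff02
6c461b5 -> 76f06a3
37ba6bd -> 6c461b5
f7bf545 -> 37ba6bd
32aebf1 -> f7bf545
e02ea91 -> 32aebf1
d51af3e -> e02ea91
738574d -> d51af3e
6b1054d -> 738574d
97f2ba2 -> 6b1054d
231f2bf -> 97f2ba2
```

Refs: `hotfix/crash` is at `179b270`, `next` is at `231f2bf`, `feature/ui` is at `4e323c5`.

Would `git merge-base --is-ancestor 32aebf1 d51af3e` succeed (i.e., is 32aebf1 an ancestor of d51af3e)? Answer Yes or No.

Ancestors of d51af3e (commits reachable by following parents): {179b270, 32aebf1, 37ba6bd, 43a598a, 4e323c5, 6c461b5, 76f06a3, 81608e2, d51af3e, e02ea91, e59ff02, f7bf545}.
32aebf1 is in that set, so it is an ancestor of d51af3e.

Yes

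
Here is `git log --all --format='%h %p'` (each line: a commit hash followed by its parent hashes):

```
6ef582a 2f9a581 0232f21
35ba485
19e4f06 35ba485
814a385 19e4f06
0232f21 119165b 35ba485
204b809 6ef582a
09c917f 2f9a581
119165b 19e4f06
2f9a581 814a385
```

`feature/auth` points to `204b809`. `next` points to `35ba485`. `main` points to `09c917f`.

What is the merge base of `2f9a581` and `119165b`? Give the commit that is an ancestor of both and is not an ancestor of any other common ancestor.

Ancestors of 2f9a581: {19e4f06, 2f9a581, 35ba485, 814a385}.
Ancestors of 119165b: {119165b, 19e4f06, 35ba485}.
Common ancestors: {19e4f06, 35ba485}.
Among these, 19e4f06 is not an ancestor of any other common ancestor — it is the merge base.

19e4f06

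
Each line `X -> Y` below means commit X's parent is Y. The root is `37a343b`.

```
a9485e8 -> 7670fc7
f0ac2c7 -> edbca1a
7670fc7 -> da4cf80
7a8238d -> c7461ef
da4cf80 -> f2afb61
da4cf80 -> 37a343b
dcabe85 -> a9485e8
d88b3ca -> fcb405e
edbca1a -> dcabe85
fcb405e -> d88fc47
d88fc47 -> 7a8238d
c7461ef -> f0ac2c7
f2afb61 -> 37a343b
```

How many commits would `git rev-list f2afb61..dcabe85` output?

4

Reachable from dcabe85: {37a343b, 7670fc7, a9485e8, da4cf80, dcabe85, f2afb61}.
Reachable from f2afb61: {37a343b, f2afb61}.
In dcabe85's history but not f2afb61's: {7670fc7, a9485e8, da4cf80, dcabe85} — 4 commits.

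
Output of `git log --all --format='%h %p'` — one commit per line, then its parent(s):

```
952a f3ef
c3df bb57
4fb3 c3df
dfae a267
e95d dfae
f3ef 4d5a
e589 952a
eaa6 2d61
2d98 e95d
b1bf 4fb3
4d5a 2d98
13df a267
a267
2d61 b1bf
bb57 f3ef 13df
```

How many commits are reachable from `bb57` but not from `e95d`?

5

Reachable from bb57: {13df, 2d98, 4d5a, a267, bb57, dfae, e95d, f3ef}.
Reachable from e95d: {a267, dfae, e95d}.
In bb57's history but not e95d's: {13df, 2d98, 4d5a, bb57, f3ef} — 5 commits.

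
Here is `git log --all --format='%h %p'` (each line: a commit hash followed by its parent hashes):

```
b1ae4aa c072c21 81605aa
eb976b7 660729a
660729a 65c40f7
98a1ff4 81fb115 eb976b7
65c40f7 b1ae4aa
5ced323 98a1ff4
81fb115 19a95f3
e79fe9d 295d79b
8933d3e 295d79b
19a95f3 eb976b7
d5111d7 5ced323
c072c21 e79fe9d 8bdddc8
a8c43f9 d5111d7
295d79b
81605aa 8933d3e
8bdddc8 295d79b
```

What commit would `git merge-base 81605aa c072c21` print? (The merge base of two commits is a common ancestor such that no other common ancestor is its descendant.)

Ancestors of 81605aa: {295d79b, 81605aa, 8933d3e}.
Ancestors of c072c21: {295d79b, 8bdddc8, c072c21, e79fe9d}.
Common ancestors: {295d79b}.
The only common ancestor is 295d79b, so it is the merge base.

295d79b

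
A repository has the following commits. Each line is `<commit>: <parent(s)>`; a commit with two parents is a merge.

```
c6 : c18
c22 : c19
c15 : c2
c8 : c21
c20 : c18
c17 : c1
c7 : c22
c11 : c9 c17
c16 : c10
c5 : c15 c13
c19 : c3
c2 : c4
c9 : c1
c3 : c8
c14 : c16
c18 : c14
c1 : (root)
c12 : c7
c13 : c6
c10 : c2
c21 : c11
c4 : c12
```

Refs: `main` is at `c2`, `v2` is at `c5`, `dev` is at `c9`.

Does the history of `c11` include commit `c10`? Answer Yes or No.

Ancestors of c11: {c1, c11, c17, c9}.
c10 is not in that set, so it is not an ancestor of c11.

No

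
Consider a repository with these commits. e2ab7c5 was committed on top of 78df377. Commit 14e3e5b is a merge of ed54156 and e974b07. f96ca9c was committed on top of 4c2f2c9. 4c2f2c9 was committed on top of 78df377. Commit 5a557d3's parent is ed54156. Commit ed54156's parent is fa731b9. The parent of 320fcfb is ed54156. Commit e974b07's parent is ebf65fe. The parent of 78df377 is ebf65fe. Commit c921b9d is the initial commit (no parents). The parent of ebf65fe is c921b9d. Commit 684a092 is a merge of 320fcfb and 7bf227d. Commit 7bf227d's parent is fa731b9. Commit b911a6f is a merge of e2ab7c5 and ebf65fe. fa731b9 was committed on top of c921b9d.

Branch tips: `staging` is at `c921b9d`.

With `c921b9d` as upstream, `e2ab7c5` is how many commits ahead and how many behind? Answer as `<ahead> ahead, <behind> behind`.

3 ahead, 0 behind

Reachable from e2ab7c5: {78df377, c921b9d, e2ab7c5, ebf65fe}.
Reachable from c921b9d: {c921b9d}.
Only in e2ab7c5's history (ahead): {78df377, e2ab7c5, ebf65fe} — 3.
Only in c921b9d's history (behind): {} — 0.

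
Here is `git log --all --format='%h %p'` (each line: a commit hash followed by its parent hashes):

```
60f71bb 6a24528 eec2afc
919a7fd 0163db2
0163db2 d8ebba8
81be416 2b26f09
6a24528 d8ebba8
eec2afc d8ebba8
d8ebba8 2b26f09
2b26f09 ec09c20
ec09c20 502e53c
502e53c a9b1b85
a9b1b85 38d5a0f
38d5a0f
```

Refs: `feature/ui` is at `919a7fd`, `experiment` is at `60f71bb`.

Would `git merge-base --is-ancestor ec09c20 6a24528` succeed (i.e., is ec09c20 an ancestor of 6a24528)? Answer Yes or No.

Yes

Ancestors of 6a24528 (commits reachable by following parents): {2b26f09, 38d5a0f, 502e53c, 6a24528, a9b1b85, d8ebba8, ec09c20}.
ec09c20 is in that set, so it is an ancestor of 6a24528.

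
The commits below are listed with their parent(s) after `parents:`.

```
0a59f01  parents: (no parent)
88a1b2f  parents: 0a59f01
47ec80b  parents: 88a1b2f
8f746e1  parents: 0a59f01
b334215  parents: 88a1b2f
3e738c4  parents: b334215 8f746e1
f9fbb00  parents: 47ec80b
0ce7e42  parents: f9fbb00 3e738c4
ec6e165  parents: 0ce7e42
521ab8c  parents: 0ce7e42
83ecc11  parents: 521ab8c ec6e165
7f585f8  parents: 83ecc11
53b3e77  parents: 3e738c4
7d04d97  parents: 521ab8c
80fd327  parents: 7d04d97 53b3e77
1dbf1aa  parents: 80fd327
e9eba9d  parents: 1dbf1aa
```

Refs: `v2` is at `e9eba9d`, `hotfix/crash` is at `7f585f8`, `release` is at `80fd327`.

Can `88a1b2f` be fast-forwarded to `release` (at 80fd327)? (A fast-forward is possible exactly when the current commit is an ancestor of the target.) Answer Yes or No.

Yes

A fast-forward from 88a1b2f to 80fd327 is possible iff 88a1b2f is an ancestor of 80fd327.
Ancestors of 80fd327: {0a59f01, 0ce7e42, 3e738c4, 47ec80b, 521ab8c, 53b3e77, 7d04d97, 80fd327, 88a1b2f, 8f746e1, b334215, f9fbb00}.
88a1b2f is among them, so fast-forward is possible.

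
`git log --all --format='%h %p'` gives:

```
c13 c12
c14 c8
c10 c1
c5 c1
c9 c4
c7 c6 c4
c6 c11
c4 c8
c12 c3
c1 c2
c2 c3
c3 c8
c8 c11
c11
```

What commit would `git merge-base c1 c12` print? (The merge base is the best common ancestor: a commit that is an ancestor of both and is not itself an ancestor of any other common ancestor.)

Ancestors of c1: {c1, c11, c2, c3, c8}.
Ancestors of c12: {c11, c12, c3, c8}.
Common ancestors: {c11, c3, c8}.
Among these, c3 is not an ancestor of any other common ancestor — it is the merge base.

c3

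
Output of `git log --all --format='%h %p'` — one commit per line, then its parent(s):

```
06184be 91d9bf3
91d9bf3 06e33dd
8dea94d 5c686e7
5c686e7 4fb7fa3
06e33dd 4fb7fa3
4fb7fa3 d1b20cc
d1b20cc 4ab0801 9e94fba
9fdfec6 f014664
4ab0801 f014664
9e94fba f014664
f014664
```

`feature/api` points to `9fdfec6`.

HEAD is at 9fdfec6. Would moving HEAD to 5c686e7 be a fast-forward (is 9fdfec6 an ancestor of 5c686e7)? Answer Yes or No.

No

A fast-forward from 9fdfec6 to 5c686e7 is possible iff 9fdfec6 is an ancestor of 5c686e7.
Ancestors of 5c686e7: {4ab0801, 4fb7fa3, 5c686e7, 9e94fba, d1b20cc, f014664}.
9fdfec6 is not among them, so fast-forward is not possible.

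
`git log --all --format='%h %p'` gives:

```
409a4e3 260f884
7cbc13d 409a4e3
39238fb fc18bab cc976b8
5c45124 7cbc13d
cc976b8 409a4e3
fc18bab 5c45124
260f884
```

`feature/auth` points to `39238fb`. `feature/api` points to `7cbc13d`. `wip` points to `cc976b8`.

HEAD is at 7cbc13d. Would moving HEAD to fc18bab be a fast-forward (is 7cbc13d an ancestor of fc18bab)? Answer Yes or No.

A fast-forward from 7cbc13d to fc18bab is possible iff 7cbc13d is an ancestor of fc18bab.
Ancestors of fc18bab: {260f884, 409a4e3, 5c45124, 7cbc13d, fc18bab}.
7cbc13d is among them, so fast-forward is possible.

Yes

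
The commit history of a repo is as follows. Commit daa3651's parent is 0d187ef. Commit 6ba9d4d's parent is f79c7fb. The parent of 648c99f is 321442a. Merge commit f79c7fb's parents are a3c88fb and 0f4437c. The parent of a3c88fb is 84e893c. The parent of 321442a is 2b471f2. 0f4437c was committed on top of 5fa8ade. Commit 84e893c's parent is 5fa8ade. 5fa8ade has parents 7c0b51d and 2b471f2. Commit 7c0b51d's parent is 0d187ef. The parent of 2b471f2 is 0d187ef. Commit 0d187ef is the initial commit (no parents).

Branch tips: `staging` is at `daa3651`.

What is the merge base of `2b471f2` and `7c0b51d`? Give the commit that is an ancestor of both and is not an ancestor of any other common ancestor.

0d187ef

Ancestors of 2b471f2: {0d187ef, 2b471f2}.
Ancestors of 7c0b51d: {0d187ef, 7c0b51d}.
Common ancestors: {0d187ef}.
The only common ancestor is 0d187ef, so it is the merge base.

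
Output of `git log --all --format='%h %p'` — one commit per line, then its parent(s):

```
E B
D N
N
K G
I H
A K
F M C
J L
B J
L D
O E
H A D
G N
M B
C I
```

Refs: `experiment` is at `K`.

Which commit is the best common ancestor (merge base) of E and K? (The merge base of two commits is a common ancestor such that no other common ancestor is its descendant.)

N

Ancestors of E: {B, D, E, J, L, N}.
Ancestors of K: {G, K, N}.
Common ancestors: {N}.
The only common ancestor is N, so it is the merge base.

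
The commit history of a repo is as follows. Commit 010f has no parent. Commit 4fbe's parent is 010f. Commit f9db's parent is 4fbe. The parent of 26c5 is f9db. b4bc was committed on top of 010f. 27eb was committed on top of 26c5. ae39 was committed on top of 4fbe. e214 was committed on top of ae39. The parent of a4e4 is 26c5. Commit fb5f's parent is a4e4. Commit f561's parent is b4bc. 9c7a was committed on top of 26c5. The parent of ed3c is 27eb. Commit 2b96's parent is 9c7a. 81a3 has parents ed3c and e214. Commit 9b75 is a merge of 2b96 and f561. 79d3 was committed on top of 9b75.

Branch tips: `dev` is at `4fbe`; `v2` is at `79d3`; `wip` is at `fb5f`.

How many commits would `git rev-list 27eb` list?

Walking parent pointers from 27eb: reachable set = {010f, 26c5, 27eb, 4fbe, f9db}.
That is 5 commits.

5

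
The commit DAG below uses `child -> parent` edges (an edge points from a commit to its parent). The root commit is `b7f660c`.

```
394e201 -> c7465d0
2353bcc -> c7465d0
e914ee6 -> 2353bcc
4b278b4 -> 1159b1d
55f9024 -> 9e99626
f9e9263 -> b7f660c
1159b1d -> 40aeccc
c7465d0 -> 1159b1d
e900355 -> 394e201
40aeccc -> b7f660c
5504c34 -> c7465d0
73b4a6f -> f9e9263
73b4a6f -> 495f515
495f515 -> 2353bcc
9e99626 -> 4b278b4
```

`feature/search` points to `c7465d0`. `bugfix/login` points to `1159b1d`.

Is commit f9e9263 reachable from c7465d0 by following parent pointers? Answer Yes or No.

No

Ancestors of c7465d0: {1159b1d, 40aeccc, b7f660c, c7465d0}.
f9e9263 is not in that set, so it is not an ancestor of c7465d0.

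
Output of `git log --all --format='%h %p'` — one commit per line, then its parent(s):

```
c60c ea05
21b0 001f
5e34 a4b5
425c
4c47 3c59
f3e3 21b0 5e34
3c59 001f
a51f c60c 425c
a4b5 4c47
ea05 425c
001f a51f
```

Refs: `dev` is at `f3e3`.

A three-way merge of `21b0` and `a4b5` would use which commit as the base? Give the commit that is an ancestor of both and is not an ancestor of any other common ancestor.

001f

Ancestors of 21b0: {001f, 21b0, 425c, a51f, c60c, ea05}.
Ancestors of a4b5: {001f, 3c59, 425c, 4c47, a4b5, a51f, c60c, ea05}.
Common ancestors: {001f, 425c, a51f, c60c, ea05}.
Among these, 001f is not an ancestor of any other common ancestor — it is the merge base.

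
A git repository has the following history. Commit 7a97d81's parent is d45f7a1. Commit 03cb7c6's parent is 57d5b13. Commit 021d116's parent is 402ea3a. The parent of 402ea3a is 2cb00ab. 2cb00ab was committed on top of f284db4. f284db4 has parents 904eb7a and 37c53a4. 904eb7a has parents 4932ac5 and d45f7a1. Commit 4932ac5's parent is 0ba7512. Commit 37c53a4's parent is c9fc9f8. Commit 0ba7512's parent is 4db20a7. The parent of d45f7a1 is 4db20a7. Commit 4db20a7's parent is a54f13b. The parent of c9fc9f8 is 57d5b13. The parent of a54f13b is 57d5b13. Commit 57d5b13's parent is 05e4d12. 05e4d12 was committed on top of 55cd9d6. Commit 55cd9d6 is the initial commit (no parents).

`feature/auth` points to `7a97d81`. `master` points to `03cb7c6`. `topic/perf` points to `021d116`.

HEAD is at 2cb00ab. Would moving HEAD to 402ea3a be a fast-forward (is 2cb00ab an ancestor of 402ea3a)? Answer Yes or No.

A fast-forward from 2cb00ab to 402ea3a is possible iff 2cb00ab is an ancestor of 402ea3a.
Ancestors of 402ea3a: {05e4d12, 0ba7512, 2cb00ab, 37c53a4, 402ea3a, 4932ac5, 4db20a7, 55cd9d6, 57d5b13, 904eb7a, a54f13b, c9fc9f8, d45f7a1, f284db4}.
2cb00ab is among them, so fast-forward is possible.

Yes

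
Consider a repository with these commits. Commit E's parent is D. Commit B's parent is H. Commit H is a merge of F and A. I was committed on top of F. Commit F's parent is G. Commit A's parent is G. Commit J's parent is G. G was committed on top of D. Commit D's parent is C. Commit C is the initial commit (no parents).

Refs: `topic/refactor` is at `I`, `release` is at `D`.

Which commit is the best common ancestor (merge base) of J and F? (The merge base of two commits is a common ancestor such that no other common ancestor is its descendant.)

Ancestors of J: {C, D, G, J}.
Ancestors of F: {C, D, F, G}.
Common ancestors: {C, D, G}.
Among these, G is not an ancestor of any other common ancestor — it is the merge base.

G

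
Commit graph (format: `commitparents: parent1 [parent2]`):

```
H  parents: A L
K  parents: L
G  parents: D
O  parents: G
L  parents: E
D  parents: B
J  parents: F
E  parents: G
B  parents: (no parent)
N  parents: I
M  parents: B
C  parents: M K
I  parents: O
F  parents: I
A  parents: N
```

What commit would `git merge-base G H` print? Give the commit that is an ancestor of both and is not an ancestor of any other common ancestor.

G

Ancestors of G: {B, D, G}.
Ancestors of H: {A, B, D, E, G, H, I, L, N, O}.
Common ancestors: {B, D, G}.
Among these, G is not an ancestor of any other common ancestor — it is the merge base.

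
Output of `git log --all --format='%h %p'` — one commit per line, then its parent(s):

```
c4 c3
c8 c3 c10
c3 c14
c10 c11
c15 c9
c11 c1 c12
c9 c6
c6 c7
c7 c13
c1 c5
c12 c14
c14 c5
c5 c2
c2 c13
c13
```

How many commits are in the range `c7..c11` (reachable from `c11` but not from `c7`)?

6

Reachable from c11: {c1, c11, c12, c13, c14, c2, c5}.
Reachable from c7: {c13, c7}.
In c11's history but not c7's: {c1, c11, c12, c14, c2, c5} — 6 commits.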